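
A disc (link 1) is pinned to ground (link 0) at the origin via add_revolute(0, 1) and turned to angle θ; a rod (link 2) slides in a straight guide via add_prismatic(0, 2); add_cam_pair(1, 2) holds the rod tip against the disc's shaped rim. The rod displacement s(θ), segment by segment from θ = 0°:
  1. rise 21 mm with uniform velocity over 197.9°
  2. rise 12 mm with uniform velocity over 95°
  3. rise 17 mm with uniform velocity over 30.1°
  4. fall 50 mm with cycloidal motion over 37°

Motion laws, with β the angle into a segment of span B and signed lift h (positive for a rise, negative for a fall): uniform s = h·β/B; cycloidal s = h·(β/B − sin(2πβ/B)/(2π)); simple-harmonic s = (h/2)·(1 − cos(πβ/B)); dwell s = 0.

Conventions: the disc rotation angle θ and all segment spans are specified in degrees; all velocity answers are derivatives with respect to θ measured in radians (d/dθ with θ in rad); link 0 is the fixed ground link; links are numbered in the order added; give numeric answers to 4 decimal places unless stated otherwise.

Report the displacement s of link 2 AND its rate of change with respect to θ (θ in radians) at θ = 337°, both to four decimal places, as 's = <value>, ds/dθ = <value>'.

segment 1 (0° to 197.9°, uniform, h = 21) is passed completely: s = 0.0000 + (21) = 21.0000
segment 2 (197.9° to 292.9°, uniform, h = 12) is passed completely: s = 21.0000 + (12) = 33.0000
segment 3 (292.9° to 323°, uniform, h = 17) is passed completely: s = 33.0000 + (17) = 50.0000
θ = 337° falls in segment 4 (323° to 360°, cycloidal, h = -50): β = 337 − 323 = 14°, B = 37°; Δs = -50·(0.3784 − sin(2π·0.3784)/(2π)) = -13.4126; s = 50.0000 − 13.4126 = 36.5874
velocity in seg [323°–360°] (cycloidal), θ in radians: β = 14° = 0.2443 rad, B = 37° = 0.6458 rad; ds/dθ = (h/B)(1 − cos(2πβ/B)) = ((-50)/0.6458)(1 − cos(2π·0.3784)) = -133.325428 mm/rad

s = 36.5874, ds/dθ = -133.3254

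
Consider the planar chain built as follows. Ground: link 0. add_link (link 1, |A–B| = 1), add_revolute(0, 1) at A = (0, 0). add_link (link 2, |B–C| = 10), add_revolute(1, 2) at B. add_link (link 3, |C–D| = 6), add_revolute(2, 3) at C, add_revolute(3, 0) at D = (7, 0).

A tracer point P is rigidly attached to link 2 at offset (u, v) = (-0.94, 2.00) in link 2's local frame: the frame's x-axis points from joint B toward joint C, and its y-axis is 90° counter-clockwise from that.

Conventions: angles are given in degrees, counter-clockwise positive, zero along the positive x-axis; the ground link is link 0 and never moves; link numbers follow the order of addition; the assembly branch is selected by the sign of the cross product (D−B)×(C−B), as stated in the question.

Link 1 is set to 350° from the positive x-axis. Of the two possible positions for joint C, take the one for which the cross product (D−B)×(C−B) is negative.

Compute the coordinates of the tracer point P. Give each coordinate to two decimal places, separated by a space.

A=(0,0), D=(7.00,0)
B = A + 1.00·(cos350°, sin350°) = (0.9848, -0.1736)
|BD| = 6.0177
circle(B,10.00) ∩ circle(D,6.00): a=8.3265, h=5.5380
  candidates: C₊=(9.1480,5.6023) cross=33.326; C₋=(9.4676,-5.4691) cross=-33.326
  branch - wants cross < 0 → take C=(9.4676,-5.4691) (cross=-33.326)
ex = (C−B)/|BC| = (0.8483,-0.5295); ey = (0.5295,0.8483)
P = B + -0.94·ex + 2.00·ey = (1.2465,2.0207)

1.25 2.02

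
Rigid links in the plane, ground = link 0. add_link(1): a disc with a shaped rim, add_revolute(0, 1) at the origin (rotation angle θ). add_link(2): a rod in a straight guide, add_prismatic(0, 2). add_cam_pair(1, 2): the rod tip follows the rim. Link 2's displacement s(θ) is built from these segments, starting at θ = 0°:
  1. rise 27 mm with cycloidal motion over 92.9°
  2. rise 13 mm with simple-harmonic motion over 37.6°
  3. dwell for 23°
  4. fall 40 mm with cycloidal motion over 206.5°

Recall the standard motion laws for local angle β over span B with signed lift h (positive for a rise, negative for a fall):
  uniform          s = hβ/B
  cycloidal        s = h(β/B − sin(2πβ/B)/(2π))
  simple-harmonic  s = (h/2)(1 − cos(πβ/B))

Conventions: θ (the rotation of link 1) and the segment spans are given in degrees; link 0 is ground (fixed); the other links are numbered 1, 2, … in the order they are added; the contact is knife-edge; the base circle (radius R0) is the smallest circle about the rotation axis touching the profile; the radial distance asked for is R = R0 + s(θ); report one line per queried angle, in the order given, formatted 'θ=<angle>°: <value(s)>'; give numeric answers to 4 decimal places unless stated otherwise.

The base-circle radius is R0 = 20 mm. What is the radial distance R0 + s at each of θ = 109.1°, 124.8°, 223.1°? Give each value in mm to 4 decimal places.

segment 1 (0° to 92.9°, cycloidal, h = 27) is passed completely: s = 0.0000 + (27) = 27.0000
θ = 109.1° falls in segment 2 (92.9° to 130.5°, simple-harmonic, h = 13): β = 109.1 − 92.9 = 16.2°, B = 37.6°; Δs = 13/2·(1 − cos(π·0.4309)) = 5.0990; s = 27.0000 + 5.0990 = 32.0990
θ = 124.8° falls in segment 2 (92.9° to 130.5°, simple-harmonic, h = 13): β = 124.8 − 92.9 = 31.9°, B = 37.6°; Δs = 13/2·(1 − cos(π·0.8484)) = 12.2767; s = 27.0000 + 12.2767 = 39.2767
segment 2 (92.9° to 130.5°, simple-harmonic, h = 13) is passed completely: s = 27.0000 + (13) = 40.0000
segment 3 (130.5° to 153.5°, dwell): s unchanged at 40.0000
θ = 223.1° falls in segment 4 (153.5° to 360°, cycloidal, h = -40): β = 223.1 − 153.5 = 69.6°, B = 206.5°; Δs = -40·(0.3370 − sin(2π·0.3370)/(2π)) = -8.0443; s = 40.0000 − 8.0443 = 31.9557
θ=109.1°: R = R0 + s = 20 + 32.0990 = 52.0990
θ=124.8°: R = R0 + s = 20 + 39.2767 = 59.2767
θ=223.1°: R = R0 + s = 20 + 31.9557 = 51.9557

θ=109.1°: 52.0990
θ=124.8°: 59.2767
θ=223.1°: 51.9557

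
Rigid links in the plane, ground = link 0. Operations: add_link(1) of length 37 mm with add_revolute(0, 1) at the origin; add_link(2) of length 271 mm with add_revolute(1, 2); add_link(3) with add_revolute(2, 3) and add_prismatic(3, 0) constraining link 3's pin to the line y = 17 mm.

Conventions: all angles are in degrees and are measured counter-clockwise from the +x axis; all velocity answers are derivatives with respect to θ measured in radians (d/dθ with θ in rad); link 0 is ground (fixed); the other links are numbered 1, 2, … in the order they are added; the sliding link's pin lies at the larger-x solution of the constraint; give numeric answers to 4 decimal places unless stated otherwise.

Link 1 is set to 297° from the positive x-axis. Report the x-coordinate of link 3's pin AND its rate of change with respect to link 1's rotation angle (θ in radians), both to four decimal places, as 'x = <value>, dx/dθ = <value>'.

geometry: r = 37 mm, L = 271 mm, e = 17 mm
crank pin P = (r cos θ, r sin θ) = (16.797648, -32.967241)
h = r sin θ − e = -32.967241 − 17 = -49.967241
x = r cos θ + √(L² − h²) = 16.797648 + 266.353665 = 283.151313
dx/dθ = −r sin θ − h·r cos θ/√(L² − h²) (θ in radians; h = -49.967241) = 36.118436

x = 283.1513, dx/dθ = 36.1184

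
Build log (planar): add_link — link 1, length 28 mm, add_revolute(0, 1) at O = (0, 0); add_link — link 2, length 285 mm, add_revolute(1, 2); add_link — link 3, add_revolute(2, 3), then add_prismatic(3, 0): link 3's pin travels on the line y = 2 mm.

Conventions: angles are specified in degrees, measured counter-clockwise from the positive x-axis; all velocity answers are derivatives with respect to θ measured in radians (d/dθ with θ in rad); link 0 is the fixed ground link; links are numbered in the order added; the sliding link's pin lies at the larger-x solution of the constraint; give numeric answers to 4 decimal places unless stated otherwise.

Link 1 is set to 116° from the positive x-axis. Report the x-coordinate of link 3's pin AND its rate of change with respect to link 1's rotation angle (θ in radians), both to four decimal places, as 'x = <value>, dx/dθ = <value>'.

geometry: r = 28 mm, L = 285 mm, e = 2 mm
crank pin P = (r cos θ, r sin θ) = (-12.274392, 25.166233)
h = r sin θ − e = 25.166233 − 2 = 23.166233
x = r cos θ + √(L² − h²) = -12.274392 + 284.056906 = 271.782514
dx/dθ = −r sin θ − h·r cos θ/√(L² − h²) (θ in radians; h = 23.166233) = -24.165196

x = 271.7825, dx/dθ = -24.1652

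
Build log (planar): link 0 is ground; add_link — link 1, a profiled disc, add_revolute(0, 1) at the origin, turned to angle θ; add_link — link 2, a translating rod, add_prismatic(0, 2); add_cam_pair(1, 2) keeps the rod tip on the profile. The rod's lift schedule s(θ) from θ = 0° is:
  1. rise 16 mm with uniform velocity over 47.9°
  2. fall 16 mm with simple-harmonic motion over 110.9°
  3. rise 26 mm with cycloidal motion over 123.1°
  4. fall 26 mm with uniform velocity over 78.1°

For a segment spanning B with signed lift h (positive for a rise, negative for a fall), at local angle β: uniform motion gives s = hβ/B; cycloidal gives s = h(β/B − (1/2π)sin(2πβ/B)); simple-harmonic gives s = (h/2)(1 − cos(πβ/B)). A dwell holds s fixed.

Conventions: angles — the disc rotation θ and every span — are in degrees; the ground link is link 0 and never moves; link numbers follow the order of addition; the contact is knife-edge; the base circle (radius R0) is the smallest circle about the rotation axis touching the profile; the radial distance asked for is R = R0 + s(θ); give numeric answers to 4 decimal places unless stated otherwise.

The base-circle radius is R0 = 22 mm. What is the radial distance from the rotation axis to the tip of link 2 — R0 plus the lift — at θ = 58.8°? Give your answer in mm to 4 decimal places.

seg 1 [0°–47.9°] uniform, h=16: full span → s += 16 → s = 16.0000
seg 2 [47.9°–158.8°] simple-harmonic, h=-16: θ=58.8° here. β=10.9, B=110.9. -16/2·(1 − cos(π·0.0983)) = -0.3784 → s = 15.6216
R = R0 + s = 22 + 15.6216 = 37.6216

37.6216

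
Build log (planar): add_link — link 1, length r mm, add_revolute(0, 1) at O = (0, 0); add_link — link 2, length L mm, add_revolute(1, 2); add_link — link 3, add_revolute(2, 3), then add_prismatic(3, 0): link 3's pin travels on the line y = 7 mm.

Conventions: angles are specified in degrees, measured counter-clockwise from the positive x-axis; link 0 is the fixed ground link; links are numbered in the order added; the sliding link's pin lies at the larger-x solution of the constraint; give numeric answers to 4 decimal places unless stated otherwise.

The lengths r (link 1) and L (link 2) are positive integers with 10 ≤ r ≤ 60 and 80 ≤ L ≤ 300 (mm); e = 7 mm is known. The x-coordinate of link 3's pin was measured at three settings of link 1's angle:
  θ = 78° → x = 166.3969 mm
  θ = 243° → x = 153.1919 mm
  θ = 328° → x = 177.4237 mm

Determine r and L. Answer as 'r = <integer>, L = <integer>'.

constraint per measurement: (x − r cos θ)² + (r sin θ − e)² = L²
subtracting the θ₁ and θ₂ equations cancels the r² and L² terms:
r = (x₁² − x₂²) / (2[(x₁cos θ₁ + e sin θ₁) − (x₂cos θ₂ + e sin θ₂)]) = 17.9999 → r = 18
L² = (x₁ − r cos θ₁)² + (r sin θ₁ − e)² = 26568.9841 → L = 163.0000 → L = 163
check at θ₃=328°: x = 177.4237 (printed 177.4237) ✓

r = 18, L = 163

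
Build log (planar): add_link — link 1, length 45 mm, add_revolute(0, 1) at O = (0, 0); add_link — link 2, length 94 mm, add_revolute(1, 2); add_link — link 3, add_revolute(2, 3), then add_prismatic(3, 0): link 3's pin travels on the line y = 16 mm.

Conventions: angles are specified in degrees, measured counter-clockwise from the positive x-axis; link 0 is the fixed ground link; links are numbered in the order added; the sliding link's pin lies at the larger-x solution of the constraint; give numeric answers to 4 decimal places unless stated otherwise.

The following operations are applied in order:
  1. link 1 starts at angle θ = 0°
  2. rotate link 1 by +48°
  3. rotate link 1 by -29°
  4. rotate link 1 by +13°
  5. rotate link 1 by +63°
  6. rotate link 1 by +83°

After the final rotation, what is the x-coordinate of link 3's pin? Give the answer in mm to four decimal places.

geometry: r = 45 mm, L = 94 mm, e = 16 mm; θ starts at 0°
rotate link 1 by +48°: θ ← 0° +48° = 48°
rotate link 1 by -29°: θ ← 48° -29° = 19°
rotate link 1 by +13°: θ ← 19° +13° = 32°
rotate link 1 by +63°: θ ← 32° +63° = 95°
rotate link 1 by +83°: θ ← 95° +83° = 178°
crank pin P = (r cos θ, r sin θ) = (-44.972587, 1.570477)
h = r sin θ − e = 1.570477 − 16 = -14.429523
x = r cos θ + √(L² − h²) = -44.972587 + 92.885892 = 47.913304

47.9133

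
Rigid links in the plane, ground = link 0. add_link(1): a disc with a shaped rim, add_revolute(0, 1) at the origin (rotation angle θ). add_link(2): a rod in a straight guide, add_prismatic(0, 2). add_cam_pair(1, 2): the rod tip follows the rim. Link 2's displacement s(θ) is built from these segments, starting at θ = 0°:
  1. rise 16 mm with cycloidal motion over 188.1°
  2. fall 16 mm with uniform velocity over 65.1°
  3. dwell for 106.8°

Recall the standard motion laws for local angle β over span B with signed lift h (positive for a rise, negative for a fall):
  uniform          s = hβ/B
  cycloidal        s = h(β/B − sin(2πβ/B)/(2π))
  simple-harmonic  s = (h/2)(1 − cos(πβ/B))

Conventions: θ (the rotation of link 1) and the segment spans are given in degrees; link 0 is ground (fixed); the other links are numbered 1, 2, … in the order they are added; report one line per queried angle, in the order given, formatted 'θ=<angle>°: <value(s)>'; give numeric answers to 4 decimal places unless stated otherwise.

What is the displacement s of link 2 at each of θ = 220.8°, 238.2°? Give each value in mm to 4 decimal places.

segment 1 (0° to 188.1°, cycloidal, h = 16) is passed completely: s = 0.0000 + (16) = 16.0000
θ = 220.8° falls in segment 2 (188.1° to 253.2°, uniform, h = -16): β = 220.8 − 188.1 = 32.7°, B = 65.1°; Δs = -16·32.7/65.1 = -8.0369; s = 16.0000 − 8.0369 = 7.9631
θ = 238.2° falls in segment 2 (188.1° to 253.2°, uniform, h = -16): β = 238.2 − 188.1 = 50.1°, B = 65.1°; Δs = -16·50.1/65.1 = -12.3134; s = 16.0000 − 12.3134 = 3.6866

θ=220.8°: 7.9631
θ=238.2°: 3.6866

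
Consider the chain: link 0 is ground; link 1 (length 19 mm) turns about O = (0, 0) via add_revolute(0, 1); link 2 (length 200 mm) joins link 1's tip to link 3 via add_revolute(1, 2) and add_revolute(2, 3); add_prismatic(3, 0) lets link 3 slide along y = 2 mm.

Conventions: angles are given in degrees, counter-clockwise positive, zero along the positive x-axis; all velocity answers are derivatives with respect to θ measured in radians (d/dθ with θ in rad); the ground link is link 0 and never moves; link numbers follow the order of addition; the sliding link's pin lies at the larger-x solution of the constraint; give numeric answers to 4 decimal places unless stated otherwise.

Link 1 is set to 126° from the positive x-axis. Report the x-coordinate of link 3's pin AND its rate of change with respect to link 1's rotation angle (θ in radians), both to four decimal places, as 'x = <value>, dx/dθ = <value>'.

geometry: r = 19 mm, L = 200 mm, e = 2 mm
crank pin P = (r cos θ, r sin θ) = (-11.167920, 15.371323)
h = r sin θ − e = 15.371323 − 2 = 13.371323
x = r cos θ + √(L² − h²) = -11.167920 + 199.552519 = 188.384599
dx/dθ = −r sin θ − h·r cos θ/√(L² − h²) (θ in radians; h = 13.371323) = -14.622999

x = 188.3846, dx/dθ = -14.6230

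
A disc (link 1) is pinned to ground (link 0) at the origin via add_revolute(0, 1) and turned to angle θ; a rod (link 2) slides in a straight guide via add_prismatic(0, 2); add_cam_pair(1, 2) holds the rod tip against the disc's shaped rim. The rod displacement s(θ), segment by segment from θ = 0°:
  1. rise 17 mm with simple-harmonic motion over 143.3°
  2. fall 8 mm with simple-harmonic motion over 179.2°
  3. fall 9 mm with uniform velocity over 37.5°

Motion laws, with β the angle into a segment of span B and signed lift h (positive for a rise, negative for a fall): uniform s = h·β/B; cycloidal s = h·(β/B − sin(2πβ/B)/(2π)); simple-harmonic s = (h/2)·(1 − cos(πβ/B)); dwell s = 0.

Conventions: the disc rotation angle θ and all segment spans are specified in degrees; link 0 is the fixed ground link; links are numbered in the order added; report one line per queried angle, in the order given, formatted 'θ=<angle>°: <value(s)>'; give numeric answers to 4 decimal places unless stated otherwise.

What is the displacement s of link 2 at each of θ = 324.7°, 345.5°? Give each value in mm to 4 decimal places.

segment 1 (0° to 143.3°, simple-harmonic, h = 17) is passed completely: s = 0.0000 + (17) = 17.0000
segment 2 (143.3° to 322.5°, simple-harmonic, h = -8) is passed completely: s = 17.0000 + (-8) = 9.0000
θ = 324.7° falls in segment 3 (322.5° to 360°, uniform, h = -9): β = 324.7 − 322.5 = 2.2°, B = 37.5°; Δs = -9·2.2/37.5 = -0.5280; s = 9.0000 − 0.5280 = 8.4720
θ = 345.5° falls in segment 3 (322.5° to 360°, uniform, h = -9): β = 345.5 − 322.5 = 23°, B = 37.5°; Δs = -9·23/37.5 = -5.5200; s = 9.0000 − 5.5200 = 3.4800

θ=324.7°: 8.4720
θ=345.5°: 3.4800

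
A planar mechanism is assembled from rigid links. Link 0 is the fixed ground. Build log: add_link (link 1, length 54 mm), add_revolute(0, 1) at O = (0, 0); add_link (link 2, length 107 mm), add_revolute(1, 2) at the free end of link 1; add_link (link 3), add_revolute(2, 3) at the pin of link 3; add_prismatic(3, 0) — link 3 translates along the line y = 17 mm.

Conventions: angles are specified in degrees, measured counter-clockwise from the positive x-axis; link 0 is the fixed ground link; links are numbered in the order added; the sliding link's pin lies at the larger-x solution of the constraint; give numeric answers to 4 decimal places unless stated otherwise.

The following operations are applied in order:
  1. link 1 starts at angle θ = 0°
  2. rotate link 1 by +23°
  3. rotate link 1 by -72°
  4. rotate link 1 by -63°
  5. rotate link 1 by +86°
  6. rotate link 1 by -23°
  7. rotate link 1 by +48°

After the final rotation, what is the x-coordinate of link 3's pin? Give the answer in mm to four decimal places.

geometry: r = 54 mm, L = 107 mm, e = 17 mm; θ starts at 0°
rotate link 1 by +23°: θ ← 0° +23° = 23°
rotate link 1 by -72°: θ ← 23° -72° = -49°
rotate link 1 by -63°: θ ← -49° -63° = -112°
rotate link 1 by +86°: θ ← -112° +86° = -26°
rotate link 1 by -23°: θ ← -26° -23° = -49°
rotate link 1 by +48°: θ ← -49° +48° = -1°
crank pin P = (r cos θ, r sin θ) = (53.991776, -0.942430)
h = r sin θ − e = -0.942430 − 17 = -17.942430
x = r cos θ + √(L² − h²) = 53.991776 + 105.484924 = 159.476700

159.4767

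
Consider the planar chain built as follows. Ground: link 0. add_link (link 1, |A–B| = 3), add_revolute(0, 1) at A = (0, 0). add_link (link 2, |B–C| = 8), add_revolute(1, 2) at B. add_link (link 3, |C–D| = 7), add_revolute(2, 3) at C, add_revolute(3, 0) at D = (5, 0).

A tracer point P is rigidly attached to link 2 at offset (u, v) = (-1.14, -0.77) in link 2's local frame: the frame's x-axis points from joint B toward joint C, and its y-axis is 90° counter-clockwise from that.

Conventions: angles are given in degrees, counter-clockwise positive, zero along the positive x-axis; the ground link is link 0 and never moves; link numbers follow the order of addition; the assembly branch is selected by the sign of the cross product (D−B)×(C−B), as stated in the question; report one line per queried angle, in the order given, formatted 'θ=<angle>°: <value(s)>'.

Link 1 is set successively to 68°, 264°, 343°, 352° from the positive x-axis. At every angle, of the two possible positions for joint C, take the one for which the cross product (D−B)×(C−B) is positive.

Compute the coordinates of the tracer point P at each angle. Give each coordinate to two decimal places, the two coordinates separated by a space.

A=(0,0), D=(5.00,0)
θ=68°: B = A + 3.00·(cos68°, sin68°) = (1.1238, 2.7816)
θ=68°: |BD| = 4.7709
θ=68°: circle(B,8.00) ∩ circle(D,7.00): a=3.9575, h=6.9526
θ=68°:   candidates: C₊=(8.3926,6.1229) cross=33.170; C₋=(0.2856,-5.1744) cross=-33.170
θ=68°:   branch + wants cross > 0 → take C=(8.3926,6.1229) (cross=33.170)
θ=68°: ex = (C−B)/|BC| = (0.9086,0.4177); ey = (-0.4177,0.9086)
θ=68°: P = B + -1.14·ex + -0.77·ey = (0.4096,1.6058)
θ=264°: B = A + 3.00·(cos264°, sin264°) = (-0.3136, -2.9836)
θ=264°: |BD| = 6.0939
θ=264°: circle(B,8.00) ∩ circle(D,7.00): a=4.2777, h=6.7603
θ=264°:   candidates: C₊=(0.1065,5.0054) cross=41.197; C₋=(6.7262,-6.7838) cross=-41.197
θ=264°:   branch + wants cross > 0 → take C=(0.1065,5.0054) (cross=41.197)
θ=264°: ex = (C−B)/|BC| = (0.0525,0.9986); ey = (-0.9986,0.0525)
θ=264°: P = B + -1.14·ex + -0.77·ey = (0.3955,-4.1624)
θ=343°: B = A + 3.00·(cos343°, sin343°) = (2.8689, -0.8771)
θ=343°: |BD| = 2.3045
θ=343°: circle(B,8.00) ∩ circle(D,7.00): a=4.4067, h=6.6769
θ=343°:   candidates: C₊=(4.4027,6.9745) cross=15.387; C₋=(9.4852,-5.3743) cross=-15.387
θ=343°:   branch + wants cross > 0 → take C=(4.4027,6.9745) (cross=15.387)
θ=343°: ex = (C−B)/|BC| = (0.1917,0.9814); ey = (-0.9814,0.1917)
θ=343°: P = B + -1.14·ex + -0.77·ey = (3.4061,-2.1436)
θ=352°: B = A + 3.00·(cos352°, sin352°) = (2.9708, -0.4175)
θ=352°: |BD| = 2.0717
θ=352°: circle(B,8.00) ∩ circle(D,7.00): a=4.6561, h=6.5055
θ=352°:   candidates: C₊=(6.2203,6.8928) cross=13.477; C₋=(8.8424,-5.8511) cross=-13.477
θ=352°:   branch + wants cross > 0 → take C=(6.2203,6.8928) (cross=13.477)
θ=352°: ex = (C−B)/|BC| = (0.4062,0.9138); ey = (-0.9138,0.4062)
θ=352°: P = B + -1.14·ex + -0.77·ey = (3.2114,-1.7720)

θ=68°: 0.41 1.61
θ=264°: 0.40 -4.16
θ=343°: 3.41 -2.14
θ=352°: 3.21 -1.77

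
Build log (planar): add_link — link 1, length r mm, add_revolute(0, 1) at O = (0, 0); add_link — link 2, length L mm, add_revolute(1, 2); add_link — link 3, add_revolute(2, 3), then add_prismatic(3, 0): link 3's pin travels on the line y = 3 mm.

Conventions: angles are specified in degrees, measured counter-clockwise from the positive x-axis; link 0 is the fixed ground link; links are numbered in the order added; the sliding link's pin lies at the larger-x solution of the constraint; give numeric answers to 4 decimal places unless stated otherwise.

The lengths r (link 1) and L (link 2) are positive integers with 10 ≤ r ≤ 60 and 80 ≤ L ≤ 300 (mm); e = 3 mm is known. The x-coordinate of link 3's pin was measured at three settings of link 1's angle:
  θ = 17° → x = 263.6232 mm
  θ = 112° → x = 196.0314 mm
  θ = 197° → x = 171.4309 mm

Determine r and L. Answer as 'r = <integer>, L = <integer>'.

constraint per measurement: (x − r cos θ)² + (r sin θ − e)² = L²
subtracting the θ₁ and θ₂ equations cancels the r² and L² terms:
r = (x₁² − x₂²) / (2[(x₁cos θ₁ + e sin θ₁) − (x₂cos θ₂ + e sin θ₂)]) = 48.0000 → r = 48
L² = (x₁ − r cos θ₁)² + (r sin θ₁ − e)² = 47523.9930 → L = 218.0000 → L = 218
check at θ₃=197°: x = 171.4309 (printed 171.4309) ✓

r = 48, L = 218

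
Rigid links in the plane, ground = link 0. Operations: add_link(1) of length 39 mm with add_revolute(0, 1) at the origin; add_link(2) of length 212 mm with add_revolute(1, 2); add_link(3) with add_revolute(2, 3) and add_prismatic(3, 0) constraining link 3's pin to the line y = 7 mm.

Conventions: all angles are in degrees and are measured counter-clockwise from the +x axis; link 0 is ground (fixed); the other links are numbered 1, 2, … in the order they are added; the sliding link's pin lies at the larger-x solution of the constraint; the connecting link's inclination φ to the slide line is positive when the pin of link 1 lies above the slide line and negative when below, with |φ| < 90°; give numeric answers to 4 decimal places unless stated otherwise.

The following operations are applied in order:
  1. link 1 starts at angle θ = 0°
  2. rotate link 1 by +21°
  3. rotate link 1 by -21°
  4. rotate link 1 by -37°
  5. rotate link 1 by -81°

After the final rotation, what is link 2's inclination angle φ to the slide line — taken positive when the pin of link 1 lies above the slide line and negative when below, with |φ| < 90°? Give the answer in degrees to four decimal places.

geometry: r = 39 mm, L = 212 mm, e = 7 mm; θ starts at 0°
rotate link 1 by +21°: θ ← 0° +21° = 21°
rotate link 1 by -21°: θ ← 21° -21° = 0°
rotate link 1 by -37°: θ ← 0° -37° = -37°
rotate link 1 by -81°: θ ← -37° -81° = -118°
h = r sin θ − e = -34.434956 − 7 = -41.434956
sin φ = h / L = -41.434956 / 212 = -0.19544791
φ = arcsin(-0.19544791) = -11.270890°

-11.2709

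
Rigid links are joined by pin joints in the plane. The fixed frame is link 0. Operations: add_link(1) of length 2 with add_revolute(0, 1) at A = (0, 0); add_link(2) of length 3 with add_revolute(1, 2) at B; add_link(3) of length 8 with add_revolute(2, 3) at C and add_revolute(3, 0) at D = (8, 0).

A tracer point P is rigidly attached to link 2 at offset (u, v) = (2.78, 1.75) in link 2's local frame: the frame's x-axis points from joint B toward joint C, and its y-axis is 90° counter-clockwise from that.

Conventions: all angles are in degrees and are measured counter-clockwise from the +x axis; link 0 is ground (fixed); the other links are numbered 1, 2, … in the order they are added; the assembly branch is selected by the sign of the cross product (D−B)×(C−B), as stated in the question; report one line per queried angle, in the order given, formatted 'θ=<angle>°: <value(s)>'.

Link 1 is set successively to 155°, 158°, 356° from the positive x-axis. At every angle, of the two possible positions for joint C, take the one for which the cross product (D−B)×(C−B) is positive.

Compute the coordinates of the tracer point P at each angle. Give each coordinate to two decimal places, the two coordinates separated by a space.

A=(0,0), D=(8.00,0)
θ=155°: B = A + 2.00·(cos155°, sin155°) = (-1.8126, 0.8452)
θ=155°: |BD| = 9.8490
θ=155°: circle(B,3.00) ∩ circle(D,8.00): a=2.1323, h=2.1103
θ=155°:   candidates: C₊=(0.4929,2.7647) cross=20.784; C₋=(0.1307,-1.4403) cross=-20.784
θ=155°:   branch + wants cross > 0 → take C=(0.4929,2.7647) (cross=20.784)
θ=155°: ex = (C−B)/|BC| = (0.7685,0.6398); ey = (-0.6398,0.7685)
θ=155°: P = B + 2.78·ex + 1.75·ey = (-0.7959,3.9689)
θ=158°: B = A + 2.00·(cos158°, sin158°) = (-1.8544, 0.7492)
θ=158°: |BD| = 9.8828
θ=158°: circle(B,3.00) ∩ circle(D,8.00): a=2.1588, h=2.0832
θ=158°:   candidates: C₊=(0.4561,2.6627) cross=20.588; C₋=(0.1403,-1.4916) cross=-20.588
θ=158°:   branch + wants cross > 0 → take C=(0.4561,2.6627) (cross=20.588)
θ=158°: ex = (C−B)/|BC| = (0.7702,0.6378); ey = (-0.6378,0.7702)
θ=158°: P = B + 2.78·ex + 1.75·ey = (-0.8295,3.8702)
θ=356°: B = A + 2.00·(cos356°, sin356°) = (1.9951, -0.1395)
θ=356°: |BD| = 6.0065
θ=356°: circle(B,3.00) ∩ circle(D,8.00): a=-1.5751, h=2.5532
θ=356°:   candidates: C₊=(0.3611,2.3764) cross=15.336; C₋=(0.4797,-2.7286) cross=-15.336
θ=356°:   branch + wants cross > 0 → take C=(0.3611,2.3764) (cross=15.336)
θ=356°: ex = (C−B)/|BC| = (-0.5447,0.8387); ey = (-0.8387,-0.5447)
θ=356°: P = B + 2.78·ex + 1.75·ey = (-0.9867,1.2388)

θ=155°: -0.80 3.97
θ=158°: -0.83 3.87
θ=356°: -0.99 1.24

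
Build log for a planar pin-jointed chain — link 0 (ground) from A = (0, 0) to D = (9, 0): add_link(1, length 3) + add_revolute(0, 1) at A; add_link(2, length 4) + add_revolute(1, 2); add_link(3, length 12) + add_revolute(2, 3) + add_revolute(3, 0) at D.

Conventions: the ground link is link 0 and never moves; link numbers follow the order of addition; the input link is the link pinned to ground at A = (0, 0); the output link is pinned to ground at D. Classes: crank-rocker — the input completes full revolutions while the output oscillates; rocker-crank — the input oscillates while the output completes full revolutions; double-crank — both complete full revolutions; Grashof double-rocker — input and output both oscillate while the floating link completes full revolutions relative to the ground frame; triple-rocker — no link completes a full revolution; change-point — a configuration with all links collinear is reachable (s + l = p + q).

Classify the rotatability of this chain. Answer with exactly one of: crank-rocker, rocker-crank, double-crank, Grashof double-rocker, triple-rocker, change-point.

lengths: ground=9, input=3, coupler=4, output=12
sorted: s=3 (shortest), l=12 (longest), p+q=13
s + l = 15 vs p + q = 13
s + l > p + q → non-Grashof → no link fully rotates → triple-rocker

triple-rocker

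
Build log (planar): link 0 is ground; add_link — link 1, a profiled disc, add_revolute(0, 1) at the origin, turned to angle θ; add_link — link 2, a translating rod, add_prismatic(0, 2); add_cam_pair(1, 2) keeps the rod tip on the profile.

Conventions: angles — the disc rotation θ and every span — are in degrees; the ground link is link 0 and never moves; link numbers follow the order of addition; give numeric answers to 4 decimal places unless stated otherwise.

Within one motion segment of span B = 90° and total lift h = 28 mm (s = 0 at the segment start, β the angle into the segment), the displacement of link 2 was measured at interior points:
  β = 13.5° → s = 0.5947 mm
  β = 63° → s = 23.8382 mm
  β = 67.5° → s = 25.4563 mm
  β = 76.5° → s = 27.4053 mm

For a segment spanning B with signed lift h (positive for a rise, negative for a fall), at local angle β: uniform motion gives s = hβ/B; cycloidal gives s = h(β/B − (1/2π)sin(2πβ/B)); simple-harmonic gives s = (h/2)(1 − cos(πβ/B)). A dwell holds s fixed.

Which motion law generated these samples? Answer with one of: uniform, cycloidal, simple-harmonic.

candidates at β/B = r: uniform s = h·r (linear in β); cycloidal s = h·(r − sin(2πr)/(2π)); simple-harmonic s = (h/2)(1 − cos(πr))
β=13.5°: printed 0.5947 | uniform 4.2000, cycloidal 0.5947, simple-harmonic 1.5259
β=63°: printed 23.8382 | uniform 19.6000, cycloidal 23.8382, simple-harmonic 22.2290
β=67.5°: printed 25.4563 | uniform 21.0000, cycloidal 25.4563, simple-harmonic 23.8995
β=76.5°: printed 27.4053 | uniform 23.8000, cycloidal 27.4053, simple-harmonic 26.4741
only one law matches every sample → cycloidal

cycloidal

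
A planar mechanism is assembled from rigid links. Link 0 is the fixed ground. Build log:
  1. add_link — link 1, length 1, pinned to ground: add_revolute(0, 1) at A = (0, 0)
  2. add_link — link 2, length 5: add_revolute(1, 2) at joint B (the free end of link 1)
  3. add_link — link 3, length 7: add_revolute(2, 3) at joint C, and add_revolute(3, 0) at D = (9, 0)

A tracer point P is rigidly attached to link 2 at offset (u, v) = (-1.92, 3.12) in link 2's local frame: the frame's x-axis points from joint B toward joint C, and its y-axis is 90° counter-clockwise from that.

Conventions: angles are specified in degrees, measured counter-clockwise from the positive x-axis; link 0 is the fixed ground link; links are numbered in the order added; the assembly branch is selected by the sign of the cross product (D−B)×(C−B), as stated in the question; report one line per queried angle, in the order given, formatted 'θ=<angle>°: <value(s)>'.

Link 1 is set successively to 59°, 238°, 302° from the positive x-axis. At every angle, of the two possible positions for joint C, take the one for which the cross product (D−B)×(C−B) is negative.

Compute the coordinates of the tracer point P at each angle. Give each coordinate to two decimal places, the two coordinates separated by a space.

A=(0,0), D=(9.00,0)
θ=59°: B = A + 1.00·(cos59°, sin59°) = (0.5150, 0.8572)
θ=59°: |BD| = 8.5281
θ=59°: circle(B,5.00) ∩ circle(D,7.00): a=2.8570, h=4.1034
θ=59°:   candidates: C₊=(3.7700,4.6526) cross=34.994; C₋=(2.9451,-3.5126) cross=-34.994
θ=59°:   branch - wants cross < 0 → take C=(2.9451,-3.5126) (cross=-34.994)
θ=59°: ex = (C−B)/|BC| = (0.4860,-0.8740); ey = (0.8740,0.4860)
θ=59°: P = B + -1.92·ex + 3.12·ey = (2.3086,4.0515)
θ=238°: B = A + 1.00·(cos238°, sin238°) = (-0.5299, -0.8480)
θ=238°: |BD| = 9.5676
θ=238°: circle(B,5.00) ∩ circle(D,7.00): a=3.5296, h=3.5415
θ=238°:   candidates: C₊=(2.6718,2.9924) cross=33.884; C₋=(3.2997,-4.0628) cross=-33.884
θ=238°:   branch - wants cross < 0 → take C=(3.2997,-4.0628) (cross=-33.884)
θ=238°: ex = (C−B)/|BC| = (0.7659,-0.6429); ey = (0.6429,0.7659)
θ=238°: P = B + -1.92·ex + 3.12·ey = (0.0055,2.7761)
θ=302°: B = A + 1.00·(cos302°, sin302°) = (0.5299, -0.8480)
θ=302°: |BD| = 8.5124
θ=302°: circle(B,5.00) ∩ circle(D,7.00): a=2.8465, h=4.1106
θ=302°:   candidates: C₊=(2.9527,3.5257) cross=34.992; C₋=(3.7718,-4.6547) cross=-34.992
θ=302°:   branch - wants cross < 0 → take C=(3.7718,-4.6547) (cross=-34.992)
θ=302°: ex = (C−B)/|BC| = (0.6484,-0.7613); ey = (0.7613,0.6484)
θ=302°: P = B + -1.92·ex + 3.12·ey = (1.6604,2.6366)

θ=59°: 2.31 4.05
θ=238°: 0.01 2.78
θ=302°: 1.66 2.64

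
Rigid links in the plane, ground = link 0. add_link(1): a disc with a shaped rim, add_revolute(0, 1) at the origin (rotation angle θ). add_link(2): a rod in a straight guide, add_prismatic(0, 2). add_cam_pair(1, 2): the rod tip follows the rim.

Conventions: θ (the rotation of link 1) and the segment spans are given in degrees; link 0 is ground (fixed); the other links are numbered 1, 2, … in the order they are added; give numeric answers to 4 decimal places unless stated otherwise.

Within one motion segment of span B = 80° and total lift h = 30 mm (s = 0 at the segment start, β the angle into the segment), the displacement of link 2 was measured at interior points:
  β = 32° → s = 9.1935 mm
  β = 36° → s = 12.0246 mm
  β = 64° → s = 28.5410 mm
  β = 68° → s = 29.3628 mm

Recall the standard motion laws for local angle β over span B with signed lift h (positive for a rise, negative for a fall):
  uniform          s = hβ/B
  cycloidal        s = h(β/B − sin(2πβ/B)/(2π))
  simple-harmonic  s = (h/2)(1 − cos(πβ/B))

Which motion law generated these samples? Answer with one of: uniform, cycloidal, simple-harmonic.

candidates at β/B = r: uniform s = h·r (linear in β); cycloidal s = h·(r − sin(2πr)/(2π)); simple-harmonic s = (h/2)(1 − cos(πr))
β=32°: printed 9.1935 | uniform 12.0000, cycloidal 9.1935, simple-harmonic 10.3647
β=36°: printed 12.0246 | uniform 13.5000, cycloidal 12.0246, simple-harmonic 12.6535
β=64°: printed 28.5410 | uniform 24.0000, cycloidal 28.5410, simple-harmonic 27.1353
β=68°: printed 29.3628 | uniform 25.5000, cycloidal 29.3628, simple-harmonic 28.3651
only one law matches every sample → cycloidal

cycloidal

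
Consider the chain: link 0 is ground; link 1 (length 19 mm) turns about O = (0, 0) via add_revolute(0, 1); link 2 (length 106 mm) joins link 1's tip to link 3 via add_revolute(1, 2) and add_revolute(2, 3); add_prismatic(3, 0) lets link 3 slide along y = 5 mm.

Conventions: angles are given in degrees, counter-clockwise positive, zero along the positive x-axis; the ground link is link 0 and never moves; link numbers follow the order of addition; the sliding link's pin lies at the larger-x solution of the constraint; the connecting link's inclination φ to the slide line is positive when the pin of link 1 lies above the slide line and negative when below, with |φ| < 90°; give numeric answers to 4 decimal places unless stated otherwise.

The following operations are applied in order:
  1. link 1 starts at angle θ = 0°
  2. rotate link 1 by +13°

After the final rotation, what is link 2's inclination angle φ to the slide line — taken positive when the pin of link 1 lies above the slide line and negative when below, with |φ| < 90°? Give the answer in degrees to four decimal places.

geometry: r = 19 mm, L = 106 mm, e = 5 mm; θ starts at 0°
rotate link 1 by +13°: θ ← 0° +13° = 13°
h = r sin θ − e = 4.274070 − 5 = -0.725930
sin φ = h / L = -0.725930 / 106 = -0.00684840
φ = arcsin(-0.00684840) = -0.392387°

-0.3924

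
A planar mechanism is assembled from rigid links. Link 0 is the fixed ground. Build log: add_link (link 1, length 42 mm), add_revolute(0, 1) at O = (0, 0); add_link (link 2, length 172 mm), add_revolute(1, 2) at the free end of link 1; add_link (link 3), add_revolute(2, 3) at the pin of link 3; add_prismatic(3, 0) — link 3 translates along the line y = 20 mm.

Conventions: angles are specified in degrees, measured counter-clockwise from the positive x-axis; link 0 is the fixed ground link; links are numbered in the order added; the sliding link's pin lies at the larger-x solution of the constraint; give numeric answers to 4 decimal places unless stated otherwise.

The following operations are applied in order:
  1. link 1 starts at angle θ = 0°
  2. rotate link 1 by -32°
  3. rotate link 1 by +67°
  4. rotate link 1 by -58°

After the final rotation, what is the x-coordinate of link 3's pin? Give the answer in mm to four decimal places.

geometry: r = 42 mm, L = 172 mm, e = 20 mm; θ starts at 0°
rotate link 1 by -32°: θ ← 0° -32° = -32°
rotate link 1 by +67°: θ ← -32° +67° = 35°
rotate link 1 by -58°: θ ← 35° -58° = -23°
crank pin P = (r cos θ, r sin θ) = (38.661204, -16.410707)
h = r sin θ − e = -16.410707 − 20 = -36.410707
x = r cos θ + √(L² − h²) = 38.661204 + 168.101935 = 206.763138

206.7631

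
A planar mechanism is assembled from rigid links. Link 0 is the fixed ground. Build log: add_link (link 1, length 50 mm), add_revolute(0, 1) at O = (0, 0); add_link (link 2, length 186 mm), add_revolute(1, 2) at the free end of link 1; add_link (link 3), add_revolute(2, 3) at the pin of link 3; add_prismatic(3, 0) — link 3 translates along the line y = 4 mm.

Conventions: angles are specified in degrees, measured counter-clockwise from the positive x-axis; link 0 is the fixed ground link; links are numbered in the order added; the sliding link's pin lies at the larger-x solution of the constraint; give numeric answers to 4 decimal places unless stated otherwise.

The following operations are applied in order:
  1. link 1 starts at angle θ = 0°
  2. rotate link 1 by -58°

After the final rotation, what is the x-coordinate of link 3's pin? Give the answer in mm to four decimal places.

geometry: r = 50 mm, L = 186 mm, e = 4 mm; θ starts at 0°
rotate link 1 by -58°: θ ← 0° -58° = -58°
crank pin P = (r cos θ, r sin θ) = (26.495963, -42.402405)
h = r sin θ − e = -42.402405 − 4 = -46.402405
x = r cos θ + √(L² − h²) = 26.495963 + 180.118896 = 206.614860

206.6149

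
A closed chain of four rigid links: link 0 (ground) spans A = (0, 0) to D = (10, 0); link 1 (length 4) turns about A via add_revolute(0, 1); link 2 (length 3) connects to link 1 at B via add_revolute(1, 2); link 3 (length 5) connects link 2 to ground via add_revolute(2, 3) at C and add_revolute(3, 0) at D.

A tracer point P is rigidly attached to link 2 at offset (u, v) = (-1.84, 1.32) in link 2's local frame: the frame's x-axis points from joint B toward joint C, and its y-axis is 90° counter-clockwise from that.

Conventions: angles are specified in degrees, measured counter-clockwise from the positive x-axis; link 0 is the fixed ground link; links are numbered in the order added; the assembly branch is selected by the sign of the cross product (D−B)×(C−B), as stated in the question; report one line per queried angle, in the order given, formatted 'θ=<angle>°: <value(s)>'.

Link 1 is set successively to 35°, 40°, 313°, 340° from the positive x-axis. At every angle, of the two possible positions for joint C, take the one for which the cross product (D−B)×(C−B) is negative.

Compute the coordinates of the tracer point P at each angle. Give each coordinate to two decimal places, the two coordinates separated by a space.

A=(0,0), D=(10.00,0)
θ=35°: B = A + 4.00·(cos35°, sin35°) = (3.2766, 2.2943)
θ=35°: |BD| = 7.1041
θ=35°: circle(B,3.00) ∩ circle(D,5.00): a=2.4259, h=1.7649
θ=35°:   candidates: C₊=(6.1425,3.1812) cross=12.538; C₋=(5.0025,-0.1595) cross=-12.538
θ=35°:   branch - wants cross < 0 → take C=(5.0025,-0.1595) (cross=-12.538)
θ=35°: ex = (C−B)/|BC| = (0.5753,-0.8179); ey = (0.8179,0.5753)
θ=35°: P = B + -1.84·ex + 1.32·ey = (3.2977,4.5587)
θ=40°: B = A + 4.00·(cos40°, sin40°) = (3.0642, 2.5712)
θ=40°: |BD| = 7.3971
θ=40°: circle(B,3.00) ∩ circle(D,5.00): a=2.6170, h=1.4667
θ=40°:   candidates: C₊=(6.0278,3.0367) cross=10.849; C₋=(5.0082,0.2862) cross=-10.849
θ=40°:   branch - wants cross < 0 → take C=(5.0082,0.2862) (cross=-10.849)
θ=40°: ex = (C−B)/|BC| = (0.6480,-0.7616); ey = (0.7616,0.6480)
θ=40°: P = B + -1.84·ex + 1.32·ey = (2.8772,4.8279)
θ=313°: B = A + 4.00·(cos313°, sin313°) = (2.7280, -2.9254)
θ=313°: |BD| = 7.8384
θ=313°: circle(B,3.00) ∩ circle(D,5.00): a=2.8986, h=0.7735
θ=313°:   candidates: C₊=(5.1284,-1.1260) cross=6.063; C₋=(5.7058,-2.5612) cross=-6.063
θ=313°:   branch - wants cross < 0 → take C=(5.7058,-2.5612) (cross=-6.063)
θ=313°: ex = (C−B)/|BC| = (0.9926,0.1214); ey = (-0.1214,0.9926)
θ=313°: P = B + -1.84·ex + 1.32·ey = (0.7414,-1.8385)
θ=340°: B = A + 4.00·(cos340°, sin340°) = (3.7588, -1.3681)
θ=340°: |BD| = 6.3894
θ=340°: circle(B,3.00) ∩ circle(D,5.00): a=1.9426, h=2.2861
θ=340°:   candidates: C₊=(5.1669,1.2809) cross=14.607; C₋=(6.1458,-3.1852) cross=-14.607
θ=340°:   branch - wants cross < 0 → take C=(6.1458,-3.1852) (cross=-14.607)
θ=340°: ex = (C−B)/|BC| = (0.7957,-0.6057); ey = (0.6057,0.7957)
θ=340°: P = B + -1.84·ex + 1.32·ey = (3.0942,0.7967)

θ=35°: 3.30 4.56
θ=40°: 2.88 4.83
θ=313°: 0.74 -1.84
θ=340°: 3.09 0.80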